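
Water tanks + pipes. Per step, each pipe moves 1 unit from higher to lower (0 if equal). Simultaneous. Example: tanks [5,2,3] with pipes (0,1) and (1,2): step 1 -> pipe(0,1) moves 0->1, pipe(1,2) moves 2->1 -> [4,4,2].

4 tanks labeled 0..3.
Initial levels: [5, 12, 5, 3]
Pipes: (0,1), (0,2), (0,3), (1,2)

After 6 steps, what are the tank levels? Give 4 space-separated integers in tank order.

Answer: 8 6 5 6

Derivation:
Step 1: flows [1->0,0=2,0->3,1->2] -> levels [5 10 6 4]
Step 2: flows [1->0,2->0,0->3,1->2] -> levels [6 8 6 5]
Step 3: flows [1->0,0=2,0->3,1->2] -> levels [6 6 7 6]
Step 4: flows [0=1,2->0,0=3,2->1] -> levels [7 7 5 6]
Step 5: flows [0=1,0->2,0->3,1->2] -> levels [5 6 7 7]
Step 6: flows [1->0,2->0,3->0,2->1] -> levels [8 6 5 6]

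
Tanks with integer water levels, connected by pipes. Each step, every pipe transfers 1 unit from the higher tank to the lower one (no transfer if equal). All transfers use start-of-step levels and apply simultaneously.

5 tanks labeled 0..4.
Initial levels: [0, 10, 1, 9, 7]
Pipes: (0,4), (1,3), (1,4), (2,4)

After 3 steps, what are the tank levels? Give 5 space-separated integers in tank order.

Answer: 3 8 4 8 4

Derivation:
Step 1: flows [4->0,1->3,1->4,4->2] -> levels [1 8 2 10 6]
Step 2: flows [4->0,3->1,1->4,4->2] -> levels [2 8 3 9 5]
Step 3: flows [4->0,3->1,1->4,4->2] -> levels [3 8 4 8 4]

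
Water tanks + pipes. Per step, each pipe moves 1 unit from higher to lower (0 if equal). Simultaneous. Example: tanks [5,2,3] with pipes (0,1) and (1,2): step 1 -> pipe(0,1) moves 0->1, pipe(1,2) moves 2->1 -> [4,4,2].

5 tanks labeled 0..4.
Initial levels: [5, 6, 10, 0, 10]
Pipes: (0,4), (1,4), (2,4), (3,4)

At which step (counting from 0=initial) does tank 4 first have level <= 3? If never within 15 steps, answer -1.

Step 1: flows [4->0,4->1,2=4,4->3] -> levels [6 7 10 1 7]
Step 2: flows [4->0,1=4,2->4,4->3] -> levels [7 7 9 2 6]
Step 3: flows [0->4,1->4,2->4,4->3] -> levels [6 6 8 3 8]
Step 4: flows [4->0,4->1,2=4,4->3] -> levels [7 7 8 4 5]
Step 5: flows [0->4,1->4,2->4,4->3] -> levels [6 6 7 5 7]
Step 6: flows [4->0,4->1,2=4,4->3] -> levels [7 7 7 6 4]
Step 7: flows [0->4,1->4,2->4,3->4] -> levels [6 6 6 5 8]
Step 8: flows [4->0,4->1,4->2,4->3] -> levels [7 7 7 6 4]
  -> period-2 cycle (repeats step 6); tank 4 never drops to <=3
Tank 4 never reaches <=3 within 15 steps

Answer: -1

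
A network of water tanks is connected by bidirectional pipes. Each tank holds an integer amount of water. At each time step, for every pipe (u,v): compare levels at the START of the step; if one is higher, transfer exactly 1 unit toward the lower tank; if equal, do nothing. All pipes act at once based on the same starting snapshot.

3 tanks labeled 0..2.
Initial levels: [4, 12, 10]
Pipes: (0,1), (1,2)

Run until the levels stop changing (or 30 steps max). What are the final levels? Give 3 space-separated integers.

Step 1: flows [1->0,1->2] -> levels [5 10 11]
Step 2: flows [1->0,2->1] -> levels [6 10 10]
Step 3: flows [1->0,1=2] -> levels [7 9 10]
Step 4: flows [1->0,2->1] -> levels [8 9 9]
Step 5: flows [1->0,1=2] -> levels [9 8 9]
Step 6: flows [0->1,2->1] -> levels [8 10 8]
Step 7: flows [1->0,1->2] -> levels [9 8 9]
  -> period-2 cycle: step 7 state = step 5 state; never stabilizes
  -> state at step 30: (30-5) mod 2 = 1, same as step 6 -> [8 10 8]

Answer: 8 10 8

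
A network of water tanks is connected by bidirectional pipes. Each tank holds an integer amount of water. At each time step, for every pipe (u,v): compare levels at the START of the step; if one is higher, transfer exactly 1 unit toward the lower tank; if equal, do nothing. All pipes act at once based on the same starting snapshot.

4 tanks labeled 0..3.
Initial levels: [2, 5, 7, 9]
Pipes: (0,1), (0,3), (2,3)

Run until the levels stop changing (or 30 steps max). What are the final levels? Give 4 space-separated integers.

Step 1: flows [1->0,3->0,3->2] -> levels [4 4 8 7]
Step 2: flows [0=1,3->0,2->3] -> levels [5 4 7 7]
Step 3: flows [0->1,3->0,2=3] -> levels [5 5 7 6]
Step 4: flows [0=1,3->0,2->3] -> levels [6 5 6 6]
Step 5: flows [0->1,0=3,2=3] -> levels [5 6 6 6]
Step 6: flows [1->0,3->0,2=3] -> levels [7 5 6 5]
Step 7: flows [0->1,0->3,2->3] -> levels [5 6 5 7]
Step 8: flows [1->0,3->0,3->2] -> levels [7 5 6 5]
  -> period-2 cycle: step 8 state = step 6 state; never stabilizes
  -> state at step 30: (30-6) mod 2 = 0, same as step 6 -> [7 5 6 5]

Answer: 7 5 6 5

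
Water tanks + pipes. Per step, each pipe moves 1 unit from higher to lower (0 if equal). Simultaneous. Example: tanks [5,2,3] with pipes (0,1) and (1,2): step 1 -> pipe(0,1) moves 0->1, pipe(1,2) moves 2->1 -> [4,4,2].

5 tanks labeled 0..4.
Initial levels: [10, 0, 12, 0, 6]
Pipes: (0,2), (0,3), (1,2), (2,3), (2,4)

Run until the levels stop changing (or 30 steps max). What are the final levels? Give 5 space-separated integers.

Step 1: flows [2->0,0->3,2->1,2->3,2->4] -> levels [10 1 8 2 7]
Step 2: flows [0->2,0->3,2->1,2->3,2->4] -> levels [8 2 6 4 8]
Step 3: flows [0->2,0->3,2->1,2->3,4->2] -> levels [6 3 6 6 7]
Step 4: flows [0=2,0=3,2->1,2=3,4->2] -> levels [6 4 6 6 6]
Step 5: flows [0=2,0=3,2->1,2=3,2=4] -> levels [6 5 5 6 6]
Step 6: flows [0->2,0=3,1=2,3->2,4->2] -> levels [5 5 8 5 5]
Step 7: flows [2->0,0=3,2->1,2->3,2->4] -> levels [6 6 4 6 6]
Step 8: flows [0->2,0=3,1->2,3->2,4->2] -> levels [5 5 8 5 5]
  -> period-2 cycle: step 8 state = step 6 state; never stabilizes
  -> state at step 30: (30-6) mod 2 = 0, same as step 6 -> [5 5 8 5 5]

Answer: 5 5 8 5 5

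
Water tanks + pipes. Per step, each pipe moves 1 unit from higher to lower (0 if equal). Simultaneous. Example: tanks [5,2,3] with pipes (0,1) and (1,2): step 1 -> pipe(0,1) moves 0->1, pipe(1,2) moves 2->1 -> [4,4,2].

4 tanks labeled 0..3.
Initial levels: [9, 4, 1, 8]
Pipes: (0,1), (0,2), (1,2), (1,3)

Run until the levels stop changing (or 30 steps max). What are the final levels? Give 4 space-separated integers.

Step 1: flows [0->1,0->2,1->2,3->1] -> levels [7 5 3 7]
Step 2: flows [0->1,0->2,1->2,3->1] -> levels [5 6 5 6]
Step 3: flows [1->0,0=2,1->2,1=3] -> levels [6 4 6 6]
Step 4: flows [0->1,0=2,2->1,3->1] -> levels [5 7 5 5]
Step 5: flows [1->0,0=2,1->2,1->3] -> levels [6 4 6 6]
  -> period-2 cycle: step 5 state = step 3 state; never stabilizes
  -> state at step 30: (30-3) mod 2 = 1, same as step 4 -> [5 7 5 5]

Answer: 5 7 5 5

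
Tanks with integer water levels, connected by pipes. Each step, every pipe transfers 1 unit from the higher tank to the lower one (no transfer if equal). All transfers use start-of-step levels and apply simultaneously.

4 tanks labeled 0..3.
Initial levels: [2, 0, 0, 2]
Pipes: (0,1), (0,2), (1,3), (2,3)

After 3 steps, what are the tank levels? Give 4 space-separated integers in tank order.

Step 1: flows [0->1,0->2,3->1,3->2] -> levels [0 2 2 0]
Step 2: flows [1->0,2->0,1->3,2->3] -> levels [2 0 0 2]
  -> period-2 cycle: step 2 state = step 0 state
  -> state at step 3: (3-0) mod 2 = 1, same as step 1 -> [0 2 2 0]

Answer: 0 2 2 0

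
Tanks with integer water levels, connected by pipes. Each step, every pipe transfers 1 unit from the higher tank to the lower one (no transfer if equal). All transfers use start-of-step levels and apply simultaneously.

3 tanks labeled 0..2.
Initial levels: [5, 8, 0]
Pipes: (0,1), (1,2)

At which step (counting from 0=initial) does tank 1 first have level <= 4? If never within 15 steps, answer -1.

Step 1: flows [1->0,1->2] -> levels [6 6 1]
Step 2: flows [0=1,1->2] -> levels [6 5 2]
Step 3: flows [0->1,1->2] -> levels [5 5 3]
Step 4: flows [0=1,1->2] -> levels [5 4 4]
Tank 1 first reaches <=4 at step 4

Answer: 4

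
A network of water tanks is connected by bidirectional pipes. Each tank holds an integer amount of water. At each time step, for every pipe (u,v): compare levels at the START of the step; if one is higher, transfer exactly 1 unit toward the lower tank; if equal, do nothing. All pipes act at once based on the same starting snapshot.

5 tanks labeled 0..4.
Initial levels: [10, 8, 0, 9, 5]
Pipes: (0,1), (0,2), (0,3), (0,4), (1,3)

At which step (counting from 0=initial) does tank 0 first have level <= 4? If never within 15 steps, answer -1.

Answer: 7

Derivation:
Step 1: flows [0->1,0->2,0->3,0->4,3->1] -> levels [6 10 1 9 6]
Step 2: flows [1->0,0->2,3->0,0=4,1->3] -> levels [7 8 2 9 6]
Step 3: flows [1->0,0->2,3->0,0->4,3->1] -> levels [7 8 3 7 7]
Step 4: flows [1->0,0->2,0=3,0=4,1->3] -> levels [7 6 4 8 7]
Step 5: flows [0->1,0->2,3->0,0=4,3->1] -> levels [6 8 5 6 7]
Step 6: flows [1->0,0->2,0=3,4->0,1->3] -> levels [7 6 6 7 6]
Step 7: flows [0->1,0->2,0=3,0->4,3->1] -> levels [4 8 7 6 7]
Tank 0 first reaches <=4 at step 7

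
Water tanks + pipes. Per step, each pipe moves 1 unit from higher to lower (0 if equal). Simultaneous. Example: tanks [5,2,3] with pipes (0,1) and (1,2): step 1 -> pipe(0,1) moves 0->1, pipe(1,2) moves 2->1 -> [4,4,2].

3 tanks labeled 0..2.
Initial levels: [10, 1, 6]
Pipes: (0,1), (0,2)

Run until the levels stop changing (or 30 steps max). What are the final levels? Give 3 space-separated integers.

Answer: 7 5 5

Derivation:
Step 1: flows [0->1,0->2] -> levels [8 2 7]
Step 2: flows [0->1,0->2] -> levels [6 3 8]
Step 3: flows [0->1,2->0] -> levels [6 4 7]
Step 4: flows [0->1,2->0] -> levels [6 5 6]
Step 5: flows [0->1,0=2] -> levels [5 6 6]
Step 6: flows [1->0,2->0] -> levels [7 5 5]
Step 7: flows [0->1,0->2] -> levels [5 6 6]
  -> period-2 cycle: step 7 state = step 5 state; never stabilizes
  -> state at step 30: (30-5) mod 2 = 1, same as step 6 -> [7 5 5]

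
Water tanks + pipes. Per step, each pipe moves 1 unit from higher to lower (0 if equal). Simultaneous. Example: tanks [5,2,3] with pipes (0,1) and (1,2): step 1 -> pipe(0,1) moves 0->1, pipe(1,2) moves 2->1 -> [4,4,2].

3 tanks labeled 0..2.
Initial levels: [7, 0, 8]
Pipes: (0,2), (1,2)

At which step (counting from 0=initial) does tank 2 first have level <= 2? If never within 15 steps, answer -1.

Answer: -1

Derivation:
Step 1: flows [2->0,2->1] -> levels [8 1 6]
Step 2: flows [0->2,2->1] -> levels [7 2 6]
Step 3: flows [0->2,2->1] -> levels [6 3 6]
Step 4: flows [0=2,2->1] -> levels [6 4 5]
Step 5: flows [0->2,2->1] -> levels [5 5 5]
Step 6: flows [0=2,1=2] -> levels [5 5 5]
  -> stable; tank 2 stays at 5 > 2
Tank 2 never reaches <=2 within 15 steps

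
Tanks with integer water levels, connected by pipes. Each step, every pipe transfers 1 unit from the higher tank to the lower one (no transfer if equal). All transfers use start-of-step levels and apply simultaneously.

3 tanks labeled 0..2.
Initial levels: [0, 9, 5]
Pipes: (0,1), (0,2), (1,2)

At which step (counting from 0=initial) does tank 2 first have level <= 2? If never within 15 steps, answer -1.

Answer: -1

Derivation:
Step 1: flows [1->0,2->0,1->2] -> levels [2 7 5]
Step 2: flows [1->0,2->0,1->2] -> levels [4 5 5]
Step 3: flows [1->0,2->0,1=2] -> levels [6 4 4]
Step 4: flows [0->1,0->2,1=2] -> levels [4 5 5]
  -> period-2 cycle (repeats step 2); tank 2 never drops to <=2
Tank 2 never reaches <=2 within 15 steps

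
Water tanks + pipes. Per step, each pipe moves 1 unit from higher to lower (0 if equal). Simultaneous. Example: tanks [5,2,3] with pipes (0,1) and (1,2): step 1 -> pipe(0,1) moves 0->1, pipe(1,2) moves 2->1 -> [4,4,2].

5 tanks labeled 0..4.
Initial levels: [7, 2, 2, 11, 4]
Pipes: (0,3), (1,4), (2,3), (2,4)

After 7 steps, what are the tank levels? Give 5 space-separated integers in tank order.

Step 1: flows [3->0,4->1,3->2,4->2] -> levels [8 3 4 9 2]
Step 2: flows [3->0,1->4,3->2,2->4] -> levels [9 2 4 7 4]
Step 3: flows [0->3,4->1,3->2,2=4] -> levels [8 3 5 7 3]
Step 4: flows [0->3,1=4,3->2,2->4] -> levels [7 3 5 7 4]
Step 5: flows [0=3,4->1,3->2,2->4] -> levels [7 4 5 6 4]
Step 6: flows [0->3,1=4,3->2,2->4] -> levels [6 4 5 6 5]
Step 7: flows [0=3,4->1,3->2,2=4] -> levels [6 5 6 5 4]

Answer: 6 5 6 5 4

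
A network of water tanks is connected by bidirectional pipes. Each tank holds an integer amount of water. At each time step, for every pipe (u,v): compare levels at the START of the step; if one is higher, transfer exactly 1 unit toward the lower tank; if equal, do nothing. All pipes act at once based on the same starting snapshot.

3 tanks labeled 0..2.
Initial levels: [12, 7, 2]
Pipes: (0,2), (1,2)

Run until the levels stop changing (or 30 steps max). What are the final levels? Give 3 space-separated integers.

Answer: 7 7 7

Derivation:
Step 1: flows [0->2,1->2] -> levels [11 6 4]
Step 2: flows [0->2,1->2] -> levels [10 5 6]
Step 3: flows [0->2,2->1] -> levels [9 6 6]
Step 4: flows [0->2,1=2] -> levels [8 6 7]
Step 5: flows [0->2,2->1] -> levels [7 7 7]
Step 6: flows [0=2,1=2] -> levels [7 7 7]
  -> stable (no change)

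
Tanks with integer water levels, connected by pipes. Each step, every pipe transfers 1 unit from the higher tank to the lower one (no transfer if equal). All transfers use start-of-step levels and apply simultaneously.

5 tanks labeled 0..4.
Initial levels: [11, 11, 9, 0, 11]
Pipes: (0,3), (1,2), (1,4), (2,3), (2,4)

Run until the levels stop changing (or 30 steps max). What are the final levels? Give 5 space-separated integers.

Answer: 7 10 7 8 10

Derivation:
Step 1: flows [0->3,1->2,1=4,2->3,4->2] -> levels [10 10 10 2 10]
Step 2: flows [0->3,1=2,1=4,2->3,2=4] -> levels [9 10 9 4 10]
Step 3: flows [0->3,1->2,1=4,2->3,4->2] -> levels [8 9 10 6 9]
Step 4: flows [0->3,2->1,1=4,2->3,2->4] -> levels [7 10 7 8 10]
Step 5: flows [3->0,1->2,1=4,3->2,4->2] -> levels [8 9 10 6 9]
  -> period-2 cycle: step 5 state = step 3 state; never stabilizes
  -> state at step 30: (30-3) mod 2 = 1, same as step 4 -> [7 10 7 8 10]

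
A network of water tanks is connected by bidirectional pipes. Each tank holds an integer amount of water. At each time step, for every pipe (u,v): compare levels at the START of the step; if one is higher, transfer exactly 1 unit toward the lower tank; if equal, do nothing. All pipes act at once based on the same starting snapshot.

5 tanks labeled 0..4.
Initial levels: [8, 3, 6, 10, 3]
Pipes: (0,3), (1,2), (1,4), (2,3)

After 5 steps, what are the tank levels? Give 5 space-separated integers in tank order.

Answer: 7 6 6 6 5

Derivation:
Step 1: flows [3->0,2->1,1=4,3->2] -> levels [9 4 6 8 3]
Step 2: flows [0->3,2->1,1->4,3->2] -> levels [8 4 6 8 4]
Step 3: flows [0=3,2->1,1=4,3->2] -> levels [8 5 6 7 4]
Step 4: flows [0->3,2->1,1->4,3->2] -> levels [7 5 6 7 5]
Step 5: flows [0=3,2->1,1=4,3->2] -> levels [7 6 6 6 5]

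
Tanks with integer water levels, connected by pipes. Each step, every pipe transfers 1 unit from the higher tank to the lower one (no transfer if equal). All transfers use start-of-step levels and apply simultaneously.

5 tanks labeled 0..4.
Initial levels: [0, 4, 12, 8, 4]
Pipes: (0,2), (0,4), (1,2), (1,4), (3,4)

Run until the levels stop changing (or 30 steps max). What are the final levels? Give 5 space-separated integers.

Step 1: flows [2->0,4->0,2->1,1=4,3->4] -> levels [2 5 10 7 4]
Step 2: flows [2->0,4->0,2->1,1->4,3->4] -> levels [4 5 8 6 5]
Step 3: flows [2->0,4->0,2->1,1=4,3->4] -> levels [6 6 6 5 5]
Step 4: flows [0=2,0->4,1=2,1->4,3=4] -> levels [5 5 6 5 7]
Step 5: flows [2->0,4->0,2->1,4->1,4->3] -> levels [7 7 4 6 4]
Step 6: flows [0->2,0->4,1->2,1->4,3->4] -> levels [5 5 6 5 7]
  -> period-2 cycle: step 6 state = step 4 state; never stabilizes
  -> state at step 30: (30-4) mod 2 = 0, same as step 4 -> [5 5 6 5 7]

Answer: 5 5 6 5 7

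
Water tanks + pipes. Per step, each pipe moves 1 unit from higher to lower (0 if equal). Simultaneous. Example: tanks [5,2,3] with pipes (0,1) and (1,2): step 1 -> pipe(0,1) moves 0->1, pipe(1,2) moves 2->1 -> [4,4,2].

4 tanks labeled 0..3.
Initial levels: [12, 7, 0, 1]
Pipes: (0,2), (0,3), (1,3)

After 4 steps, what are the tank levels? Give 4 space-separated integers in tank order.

Step 1: flows [0->2,0->3,1->3] -> levels [10 6 1 3]
Step 2: flows [0->2,0->3,1->3] -> levels [8 5 2 5]
Step 3: flows [0->2,0->3,1=3] -> levels [6 5 3 6]
Step 4: flows [0->2,0=3,3->1] -> levels [5 6 4 5]

Answer: 5 6 4 5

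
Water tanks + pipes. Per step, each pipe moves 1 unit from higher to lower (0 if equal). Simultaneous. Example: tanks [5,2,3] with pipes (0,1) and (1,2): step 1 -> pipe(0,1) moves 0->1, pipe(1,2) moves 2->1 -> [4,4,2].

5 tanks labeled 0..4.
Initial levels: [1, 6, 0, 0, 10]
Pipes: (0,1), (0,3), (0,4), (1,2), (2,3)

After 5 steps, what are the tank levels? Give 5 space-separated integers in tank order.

Answer: 4 3 2 3 5

Derivation:
Step 1: flows [1->0,0->3,4->0,1->2,2=3] -> levels [2 4 1 1 9]
Step 2: flows [1->0,0->3,4->0,1->2,2=3] -> levels [3 2 2 2 8]
Step 3: flows [0->1,0->3,4->0,1=2,2=3] -> levels [2 3 2 3 7]
Step 4: flows [1->0,3->0,4->0,1->2,3->2] -> levels [5 1 4 1 6]
Step 5: flows [0->1,0->3,4->0,2->1,2->3] -> levels [4 3 2 3 5]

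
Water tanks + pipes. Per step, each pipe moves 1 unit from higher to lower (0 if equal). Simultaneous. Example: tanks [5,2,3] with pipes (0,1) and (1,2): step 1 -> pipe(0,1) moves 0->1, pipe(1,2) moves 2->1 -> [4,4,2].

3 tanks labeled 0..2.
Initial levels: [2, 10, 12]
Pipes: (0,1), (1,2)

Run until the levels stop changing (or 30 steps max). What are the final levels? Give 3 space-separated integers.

Step 1: flows [1->0,2->1] -> levels [3 10 11]
Step 2: flows [1->0,2->1] -> levels [4 10 10]
Step 3: flows [1->0,1=2] -> levels [5 9 10]
Step 4: flows [1->0,2->1] -> levels [6 9 9]
Step 5: flows [1->0,1=2] -> levels [7 8 9]
Step 6: flows [1->0,2->1] -> levels [8 8 8]
Step 7: flows [0=1,1=2] -> levels [8 8 8]
  -> stable (no change)

Answer: 8 8 8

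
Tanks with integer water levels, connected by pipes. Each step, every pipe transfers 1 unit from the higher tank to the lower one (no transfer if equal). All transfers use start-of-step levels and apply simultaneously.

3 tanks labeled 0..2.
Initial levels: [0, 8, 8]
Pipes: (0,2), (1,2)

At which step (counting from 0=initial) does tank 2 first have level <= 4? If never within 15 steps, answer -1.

Step 1: flows [2->0,1=2] -> levels [1 8 7]
Step 2: flows [2->0,1->2] -> levels [2 7 7]
Step 3: flows [2->0,1=2] -> levels [3 7 6]
Step 4: flows [2->0,1->2] -> levels [4 6 6]
Step 5: flows [2->0,1=2] -> levels [5 6 5]
Step 6: flows [0=2,1->2] -> levels [5 5 6]
Step 7: flows [2->0,2->1] -> levels [6 6 4]
Tank 2 first reaches <=4 at step 7

Answer: 7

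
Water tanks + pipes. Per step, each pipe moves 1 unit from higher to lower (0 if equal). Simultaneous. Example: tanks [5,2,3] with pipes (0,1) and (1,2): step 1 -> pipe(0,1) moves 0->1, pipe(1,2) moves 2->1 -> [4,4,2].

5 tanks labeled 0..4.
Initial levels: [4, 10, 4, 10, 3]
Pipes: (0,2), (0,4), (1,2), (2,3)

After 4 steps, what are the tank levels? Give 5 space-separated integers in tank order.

Answer: 5 8 5 8 5

Derivation:
Step 1: flows [0=2,0->4,1->2,3->2] -> levels [3 9 6 9 4]
Step 2: flows [2->0,4->0,1->2,3->2] -> levels [5 8 7 8 3]
Step 3: flows [2->0,0->4,1->2,3->2] -> levels [5 7 8 7 4]
Step 4: flows [2->0,0->4,2->1,2->3] -> levels [5 8 5 8 5]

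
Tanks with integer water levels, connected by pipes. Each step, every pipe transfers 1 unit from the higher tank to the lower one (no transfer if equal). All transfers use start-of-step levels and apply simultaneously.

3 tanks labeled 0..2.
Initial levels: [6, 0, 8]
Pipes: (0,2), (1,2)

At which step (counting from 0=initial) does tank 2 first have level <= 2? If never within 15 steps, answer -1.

Step 1: flows [2->0,2->1] -> levels [7 1 6]
Step 2: flows [0->2,2->1] -> levels [6 2 6]
Step 3: flows [0=2,2->1] -> levels [6 3 5]
Step 4: flows [0->2,2->1] -> levels [5 4 5]
Step 5: flows [0=2,2->1] -> levels [5 5 4]
Step 6: flows [0->2,1->2] -> levels [4 4 6]
Step 7: flows [2->0,2->1] -> levels [5 5 4]
  -> period-2 cycle (repeats step 5); tank 2 never drops to <=2
Tank 2 never reaches <=2 within 15 steps

Answer: -1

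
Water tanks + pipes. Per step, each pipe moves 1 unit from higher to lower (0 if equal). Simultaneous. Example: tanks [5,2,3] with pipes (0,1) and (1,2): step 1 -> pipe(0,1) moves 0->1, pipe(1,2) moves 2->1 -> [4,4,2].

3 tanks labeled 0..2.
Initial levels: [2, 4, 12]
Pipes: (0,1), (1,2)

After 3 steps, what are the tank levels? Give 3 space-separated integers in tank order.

Answer: 4 5 9

Derivation:
Step 1: flows [1->0,2->1] -> levels [3 4 11]
Step 2: flows [1->0,2->1] -> levels [4 4 10]
Step 3: flows [0=1,2->1] -> levels [4 5 9]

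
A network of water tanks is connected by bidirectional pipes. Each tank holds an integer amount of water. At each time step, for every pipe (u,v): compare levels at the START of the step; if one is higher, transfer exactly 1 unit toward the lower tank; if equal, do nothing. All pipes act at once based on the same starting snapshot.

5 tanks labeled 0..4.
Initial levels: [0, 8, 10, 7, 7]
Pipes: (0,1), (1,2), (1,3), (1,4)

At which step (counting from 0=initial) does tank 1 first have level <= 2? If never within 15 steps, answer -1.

Answer: -1

Derivation:
Step 1: flows [1->0,2->1,1->3,1->4] -> levels [1 6 9 8 8]
Step 2: flows [1->0,2->1,3->1,4->1] -> levels [2 8 8 7 7]
Step 3: flows [1->0,1=2,1->3,1->4] -> levels [3 5 8 8 8]
Step 4: flows [1->0,2->1,3->1,4->1] -> levels [4 7 7 7 7]
Step 5: flows [1->0,1=2,1=3,1=4] -> levels [5 6 7 7 7]
Step 6: flows [1->0,2->1,3->1,4->1] -> levels [6 8 6 6 6]
Step 7: flows [1->0,1->2,1->3,1->4] -> levels [7 4 7 7 7]
Step 8: flows [0->1,2->1,3->1,4->1] -> levels [6 8 6 6 6]
  -> period-2 cycle (repeats step 6); tank 1 never drops to <=2
Tank 1 never reaches <=2 within 15 steps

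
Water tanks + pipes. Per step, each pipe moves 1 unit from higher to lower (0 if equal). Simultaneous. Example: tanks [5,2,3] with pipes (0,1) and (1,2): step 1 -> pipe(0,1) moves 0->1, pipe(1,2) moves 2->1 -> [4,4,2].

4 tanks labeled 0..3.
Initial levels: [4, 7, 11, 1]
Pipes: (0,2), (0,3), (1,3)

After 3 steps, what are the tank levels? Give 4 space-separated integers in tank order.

Step 1: flows [2->0,0->3,1->3] -> levels [4 6 10 3]
Step 2: flows [2->0,0->3,1->3] -> levels [4 5 9 5]
Step 3: flows [2->0,3->0,1=3] -> levels [6 5 8 4]

Answer: 6 5 8 4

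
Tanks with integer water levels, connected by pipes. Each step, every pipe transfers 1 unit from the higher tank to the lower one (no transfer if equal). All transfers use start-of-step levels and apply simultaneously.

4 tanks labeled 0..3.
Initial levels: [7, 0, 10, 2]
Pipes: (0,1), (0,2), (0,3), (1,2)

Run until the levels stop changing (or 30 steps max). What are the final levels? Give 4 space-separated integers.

Step 1: flows [0->1,2->0,0->3,2->1] -> levels [6 2 8 3]
Step 2: flows [0->1,2->0,0->3,2->1] -> levels [5 4 6 4]
Step 3: flows [0->1,2->0,0->3,2->1] -> levels [4 6 4 5]
Step 4: flows [1->0,0=2,3->0,1->2] -> levels [6 4 5 4]
Step 5: flows [0->1,0->2,0->3,2->1] -> levels [3 6 5 5]
Step 6: flows [1->0,2->0,3->0,1->2] -> levels [6 4 5 4]
  -> period-2 cycle: step 6 state = step 4 state; never stabilizes
  -> state at step 30: (30-4) mod 2 = 0, same as step 4 -> [6 4 5 4]

Answer: 6 4 5 4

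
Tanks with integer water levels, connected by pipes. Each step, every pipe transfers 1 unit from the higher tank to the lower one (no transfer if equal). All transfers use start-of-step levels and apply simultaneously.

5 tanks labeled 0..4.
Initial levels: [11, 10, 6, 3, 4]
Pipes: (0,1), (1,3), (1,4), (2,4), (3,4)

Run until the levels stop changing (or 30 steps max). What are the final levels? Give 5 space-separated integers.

Step 1: flows [0->1,1->3,1->4,2->4,4->3] -> levels [10 9 5 5 5]
Step 2: flows [0->1,1->3,1->4,2=4,3=4] -> levels [9 8 5 6 6]
Step 3: flows [0->1,1->3,1->4,4->2,3=4] -> levels [8 7 6 7 6]
Step 4: flows [0->1,1=3,1->4,2=4,3->4] -> levels [7 7 6 6 8]
Step 5: flows [0=1,1->3,4->1,4->2,4->3] -> levels [7 7 7 8 5]
Step 6: flows [0=1,3->1,1->4,2->4,3->4] -> levels [7 7 6 6 8]
  -> period-2 cycle: step 6 state = step 4 state; never stabilizes
  -> state at step 30: (30-4) mod 2 = 0, same as step 4 -> [7 7 6 6 8]

Answer: 7 7 6 6 8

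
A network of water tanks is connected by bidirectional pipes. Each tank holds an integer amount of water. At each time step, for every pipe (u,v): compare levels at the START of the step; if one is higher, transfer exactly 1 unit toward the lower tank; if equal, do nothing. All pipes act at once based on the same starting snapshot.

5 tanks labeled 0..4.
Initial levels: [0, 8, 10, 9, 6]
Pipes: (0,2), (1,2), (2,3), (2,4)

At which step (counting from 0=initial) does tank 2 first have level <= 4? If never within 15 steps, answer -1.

Step 1: flows [2->0,2->1,2->3,2->4] -> levels [1 9 6 10 7]
Step 2: flows [2->0,1->2,3->2,4->2] -> levels [2 8 8 9 6]
Step 3: flows [2->0,1=2,3->2,2->4] -> levels [3 8 7 8 7]
Step 4: flows [2->0,1->2,3->2,2=4] -> levels [4 7 8 7 7]
Step 5: flows [2->0,2->1,2->3,2->4] -> levels [5 8 4 8 8]
Tank 2 first reaches <=4 at step 5

Answer: 5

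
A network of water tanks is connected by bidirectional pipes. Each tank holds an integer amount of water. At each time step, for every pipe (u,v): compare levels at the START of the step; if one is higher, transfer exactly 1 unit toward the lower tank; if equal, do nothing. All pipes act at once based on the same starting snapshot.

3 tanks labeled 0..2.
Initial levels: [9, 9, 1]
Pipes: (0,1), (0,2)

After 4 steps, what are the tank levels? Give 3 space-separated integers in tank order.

Answer: 7 7 5

Derivation:
Step 1: flows [0=1,0->2] -> levels [8 9 2]
Step 2: flows [1->0,0->2] -> levels [8 8 3]
Step 3: flows [0=1,0->2] -> levels [7 8 4]
Step 4: flows [1->0,0->2] -> levels [7 7 5]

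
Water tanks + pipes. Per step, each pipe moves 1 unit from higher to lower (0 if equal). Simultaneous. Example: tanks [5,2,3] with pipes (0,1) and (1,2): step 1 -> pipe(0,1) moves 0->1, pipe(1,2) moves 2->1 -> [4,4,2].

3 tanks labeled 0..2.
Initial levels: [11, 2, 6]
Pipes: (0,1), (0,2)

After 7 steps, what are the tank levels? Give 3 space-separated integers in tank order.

Step 1: flows [0->1,0->2] -> levels [9 3 7]
Step 2: flows [0->1,0->2] -> levels [7 4 8]
Step 3: flows [0->1,2->0] -> levels [7 5 7]
Step 4: flows [0->1,0=2] -> levels [6 6 7]
Step 5: flows [0=1,2->0] -> levels [7 6 6]
Step 6: flows [0->1,0->2] -> levels [5 7 7]
Step 7: flows [1->0,2->0] -> levels [7 6 6]

Answer: 7 6 6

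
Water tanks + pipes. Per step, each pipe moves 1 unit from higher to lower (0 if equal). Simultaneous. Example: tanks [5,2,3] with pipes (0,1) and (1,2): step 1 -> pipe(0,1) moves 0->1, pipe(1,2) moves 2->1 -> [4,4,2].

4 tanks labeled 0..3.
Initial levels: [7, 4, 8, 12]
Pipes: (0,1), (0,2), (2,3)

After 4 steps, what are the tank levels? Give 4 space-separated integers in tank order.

Step 1: flows [0->1,2->0,3->2] -> levels [7 5 8 11]
Step 2: flows [0->1,2->0,3->2] -> levels [7 6 8 10]
Step 3: flows [0->1,2->0,3->2] -> levels [7 7 8 9]
Step 4: flows [0=1,2->0,3->2] -> levels [8 7 8 8]

Answer: 8 7 8 8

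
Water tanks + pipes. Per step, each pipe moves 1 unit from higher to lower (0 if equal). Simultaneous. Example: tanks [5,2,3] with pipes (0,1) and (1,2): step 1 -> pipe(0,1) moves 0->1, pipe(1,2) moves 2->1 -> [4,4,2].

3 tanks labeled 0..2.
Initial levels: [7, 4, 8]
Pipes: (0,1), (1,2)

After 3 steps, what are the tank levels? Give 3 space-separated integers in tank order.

Step 1: flows [0->1,2->1] -> levels [6 6 7]
Step 2: flows [0=1,2->1] -> levels [6 7 6]
Step 3: flows [1->0,1->2] -> levels [7 5 7]

Answer: 7 5 7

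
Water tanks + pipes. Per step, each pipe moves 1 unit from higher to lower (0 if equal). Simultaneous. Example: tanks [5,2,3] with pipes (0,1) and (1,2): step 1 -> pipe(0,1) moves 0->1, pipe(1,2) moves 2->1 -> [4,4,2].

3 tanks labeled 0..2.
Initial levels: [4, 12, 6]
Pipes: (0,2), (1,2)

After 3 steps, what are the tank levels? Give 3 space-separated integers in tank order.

Step 1: flows [2->0,1->2] -> levels [5 11 6]
Step 2: flows [2->0,1->2] -> levels [6 10 6]
Step 3: flows [0=2,1->2] -> levels [6 9 7]

Answer: 6 9 7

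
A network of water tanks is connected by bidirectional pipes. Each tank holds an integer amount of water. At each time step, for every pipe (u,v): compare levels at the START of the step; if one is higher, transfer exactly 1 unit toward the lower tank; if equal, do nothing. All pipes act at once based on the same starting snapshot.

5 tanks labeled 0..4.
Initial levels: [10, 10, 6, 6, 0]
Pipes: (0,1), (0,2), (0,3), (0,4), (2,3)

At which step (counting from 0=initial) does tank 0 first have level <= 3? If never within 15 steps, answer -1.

Answer: -1

Derivation:
Step 1: flows [0=1,0->2,0->3,0->4,2=3] -> levels [7 10 7 7 1]
Step 2: flows [1->0,0=2,0=3,0->4,2=3] -> levels [7 9 7 7 2]
Step 3: flows [1->0,0=2,0=3,0->4,2=3] -> levels [7 8 7 7 3]
Step 4: flows [1->0,0=2,0=3,0->4,2=3] -> levels [7 7 7 7 4]
Step 5: flows [0=1,0=2,0=3,0->4,2=3] -> levels [6 7 7 7 5]
Step 6: flows [1->0,2->0,3->0,0->4,2=3] -> levels [8 6 6 6 6]
Step 7: flows [0->1,0->2,0->3,0->4,2=3] -> levels [4 7 7 7 7]
Step 8: flows [1->0,2->0,3->0,4->0,2=3] -> levels [8 6 6 6 6]
  -> period-2 cycle (repeats step 6); tank 0 never drops to <=3
Tank 0 never reaches <=3 within 15 steps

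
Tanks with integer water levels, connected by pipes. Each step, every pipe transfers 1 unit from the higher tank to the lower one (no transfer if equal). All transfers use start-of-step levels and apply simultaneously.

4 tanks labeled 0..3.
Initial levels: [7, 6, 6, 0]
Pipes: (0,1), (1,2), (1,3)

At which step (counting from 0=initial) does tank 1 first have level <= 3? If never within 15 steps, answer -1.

Step 1: flows [0->1,1=2,1->3] -> levels [6 6 6 1]
Step 2: flows [0=1,1=2,1->3] -> levels [6 5 6 2]
Step 3: flows [0->1,2->1,1->3] -> levels [5 6 5 3]
Step 4: flows [1->0,1->2,1->3] -> levels [6 3 6 4]
Tank 1 first reaches <=3 at step 4

Answer: 4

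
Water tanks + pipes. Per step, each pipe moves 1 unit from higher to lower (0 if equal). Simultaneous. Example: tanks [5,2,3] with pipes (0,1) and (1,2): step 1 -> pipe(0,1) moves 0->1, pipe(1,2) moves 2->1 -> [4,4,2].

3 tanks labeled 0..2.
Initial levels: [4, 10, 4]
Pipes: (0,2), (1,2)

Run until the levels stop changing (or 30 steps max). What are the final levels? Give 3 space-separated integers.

Step 1: flows [0=2,1->2] -> levels [4 9 5]
Step 2: flows [2->0,1->2] -> levels [5 8 5]
Step 3: flows [0=2,1->2] -> levels [5 7 6]
Step 4: flows [2->0,1->2] -> levels [6 6 6]
Step 5: flows [0=2,1=2] -> levels [6 6 6]
  -> stable (no change)

Answer: 6 6 6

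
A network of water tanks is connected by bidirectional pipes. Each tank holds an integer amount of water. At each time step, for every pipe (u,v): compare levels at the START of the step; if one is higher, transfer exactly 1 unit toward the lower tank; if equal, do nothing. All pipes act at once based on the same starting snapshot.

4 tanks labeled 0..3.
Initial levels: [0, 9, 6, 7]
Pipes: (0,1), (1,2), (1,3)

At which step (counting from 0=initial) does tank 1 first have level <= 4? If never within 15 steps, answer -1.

Answer: 7

Derivation:
Step 1: flows [1->0,1->2,1->3] -> levels [1 6 7 8]
Step 2: flows [1->0,2->1,3->1] -> levels [2 7 6 7]
Step 3: flows [1->0,1->2,1=3] -> levels [3 5 7 7]
Step 4: flows [1->0,2->1,3->1] -> levels [4 6 6 6]
Step 5: flows [1->0,1=2,1=3] -> levels [5 5 6 6]
Step 6: flows [0=1,2->1,3->1] -> levels [5 7 5 5]
Step 7: flows [1->0,1->2,1->3] -> levels [6 4 6 6]
Tank 1 first reaches <=4 at step 7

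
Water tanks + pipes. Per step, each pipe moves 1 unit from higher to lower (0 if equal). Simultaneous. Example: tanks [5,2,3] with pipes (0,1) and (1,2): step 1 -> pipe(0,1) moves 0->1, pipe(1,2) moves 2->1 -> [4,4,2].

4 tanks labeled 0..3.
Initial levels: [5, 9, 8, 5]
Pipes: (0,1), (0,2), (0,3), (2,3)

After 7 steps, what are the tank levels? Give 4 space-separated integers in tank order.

Step 1: flows [1->0,2->0,0=3,2->3] -> levels [7 8 6 6]
Step 2: flows [1->0,0->2,0->3,2=3] -> levels [6 7 7 7]
Step 3: flows [1->0,2->0,3->0,2=3] -> levels [9 6 6 6]
Step 4: flows [0->1,0->2,0->3,2=3] -> levels [6 7 7 7]
  -> period-2 cycle: step 4 state = step 2 state
  -> state at step 7: (7-2) mod 2 = 1, same as step 3 -> [9 6 6 6]

Answer: 9 6 6 6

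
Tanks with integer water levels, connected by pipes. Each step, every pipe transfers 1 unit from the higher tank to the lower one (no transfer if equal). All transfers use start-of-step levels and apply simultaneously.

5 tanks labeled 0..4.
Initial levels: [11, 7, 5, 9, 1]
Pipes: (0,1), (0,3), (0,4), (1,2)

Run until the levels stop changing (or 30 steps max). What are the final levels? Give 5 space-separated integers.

Answer: 8 6 7 6 6

Derivation:
Step 1: flows [0->1,0->3,0->4,1->2] -> levels [8 7 6 10 2]
Step 2: flows [0->1,3->0,0->4,1->2] -> levels [7 7 7 9 3]
Step 3: flows [0=1,3->0,0->4,1=2] -> levels [7 7 7 8 4]
Step 4: flows [0=1,3->0,0->4,1=2] -> levels [7 7 7 7 5]
Step 5: flows [0=1,0=3,0->4,1=2] -> levels [6 7 7 7 6]
Step 6: flows [1->0,3->0,0=4,1=2] -> levels [8 6 7 6 6]
Step 7: flows [0->1,0->3,0->4,2->1] -> levels [5 8 6 7 7]
Step 8: flows [1->0,3->0,4->0,1->2] -> levels [8 6 7 6 6]
  -> period-2 cycle: step 8 state = step 6 state; never stabilizes
  -> state at step 30: (30-6) mod 2 = 0, same as step 6 -> [8 6 7 6 6]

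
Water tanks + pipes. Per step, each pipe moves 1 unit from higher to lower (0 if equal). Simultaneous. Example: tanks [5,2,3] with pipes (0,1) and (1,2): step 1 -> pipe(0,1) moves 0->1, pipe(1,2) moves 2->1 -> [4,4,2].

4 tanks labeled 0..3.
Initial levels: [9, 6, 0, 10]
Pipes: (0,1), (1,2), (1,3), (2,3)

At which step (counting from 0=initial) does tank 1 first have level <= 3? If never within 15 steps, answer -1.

Step 1: flows [0->1,1->2,3->1,3->2] -> levels [8 7 2 8]
Step 2: flows [0->1,1->2,3->1,3->2] -> levels [7 8 4 6]
Step 3: flows [1->0,1->2,1->3,3->2] -> levels [8 5 6 6]
Step 4: flows [0->1,2->1,3->1,2=3] -> levels [7 8 5 5]
Step 5: flows [1->0,1->2,1->3,2=3] -> levels [8 5 6 6]
  -> period-2 cycle (repeats step 3); tank 1 never drops to <=3
Tank 1 never reaches <=3 within 15 steps

Answer: -1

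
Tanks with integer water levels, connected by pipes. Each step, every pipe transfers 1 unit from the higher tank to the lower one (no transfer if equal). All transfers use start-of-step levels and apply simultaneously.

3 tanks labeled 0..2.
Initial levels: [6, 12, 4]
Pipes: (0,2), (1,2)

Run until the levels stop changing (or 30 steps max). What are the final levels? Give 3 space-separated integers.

Answer: 8 8 6

Derivation:
Step 1: flows [0->2,1->2] -> levels [5 11 6]
Step 2: flows [2->0,1->2] -> levels [6 10 6]
Step 3: flows [0=2,1->2] -> levels [6 9 7]
Step 4: flows [2->0,1->2] -> levels [7 8 7]
Step 5: flows [0=2,1->2] -> levels [7 7 8]
Step 6: flows [2->0,2->1] -> levels [8 8 6]
Step 7: flows [0->2,1->2] -> levels [7 7 8]
  -> period-2 cycle: step 7 state = step 5 state; never stabilizes
  -> state at step 30: (30-5) mod 2 = 1, same as step 6 -> [8 8 6]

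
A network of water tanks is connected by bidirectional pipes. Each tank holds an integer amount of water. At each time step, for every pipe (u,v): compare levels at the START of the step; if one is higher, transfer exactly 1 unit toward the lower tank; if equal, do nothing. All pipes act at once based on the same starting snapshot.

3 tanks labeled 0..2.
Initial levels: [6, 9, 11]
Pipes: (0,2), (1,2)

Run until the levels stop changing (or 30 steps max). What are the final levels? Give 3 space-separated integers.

Answer: 8 8 10

Derivation:
Step 1: flows [2->0,2->1] -> levels [7 10 9]
Step 2: flows [2->0,1->2] -> levels [8 9 9]
Step 3: flows [2->0,1=2] -> levels [9 9 8]
Step 4: flows [0->2,1->2] -> levels [8 8 10]
Step 5: flows [2->0,2->1] -> levels [9 9 8]
  -> period-2 cycle: step 5 state = step 3 state; never stabilizes
  -> state at step 30: (30-3) mod 2 = 1, same as step 4 -> [8 8 10]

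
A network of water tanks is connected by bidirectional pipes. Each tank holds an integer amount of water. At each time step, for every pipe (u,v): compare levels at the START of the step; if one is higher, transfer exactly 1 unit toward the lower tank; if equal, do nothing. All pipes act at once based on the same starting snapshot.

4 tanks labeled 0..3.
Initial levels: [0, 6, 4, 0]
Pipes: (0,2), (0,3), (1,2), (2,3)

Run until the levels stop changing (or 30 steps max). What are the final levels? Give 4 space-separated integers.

Answer: 3 3 1 3

Derivation:
Step 1: flows [2->0,0=3,1->2,2->3] -> levels [1 5 3 1]
Step 2: flows [2->0,0=3,1->2,2->3] -> levels [2 4 2 2]
Step 3: flows [0=2,0=3,1->2,2=3] -> levels [2 3 3 2]
Step 4: flows [2->0,0=3,1=2,2->3] -> levels [3 3 1 3]
Step 5: flows [0->2,0=3,1->2,3->2] -> levels [2 2 4 2]
Step 6: flows [2->0,0=3,2->1,2->3] -> levels [3 3 1 3]
  -> period-2 cycle: step 6 state = step 4 state; never stabilizes
  -> state at step 30: (30-4) mod 2 = 0, same as step 4 -> [3 3 1 3]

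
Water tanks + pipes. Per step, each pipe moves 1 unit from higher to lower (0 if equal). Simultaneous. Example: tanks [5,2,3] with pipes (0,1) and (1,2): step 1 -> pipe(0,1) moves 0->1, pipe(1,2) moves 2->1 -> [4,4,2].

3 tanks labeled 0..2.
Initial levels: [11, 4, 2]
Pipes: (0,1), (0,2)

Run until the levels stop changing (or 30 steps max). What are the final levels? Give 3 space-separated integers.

Answer: 7 5 5

Derivation:
Step 1: flows [0->1,0->2] -> levels [9 5 3]
Step 2: flows [0->1,0->2] -> levels [7 6 4]
Step 3: flows [0->1,0->2] -> levels [5 7 5]
Step 4: flows [1->0,0=2] -> levels [6 6 5]
Step 5: flows [0=1,0->2] -> levels [5 6 6]
Step 6: flows [1->0,2->0] -> levels [7 5 5]
Step 7: flows [0->1,0->2] -> levels [5 6 6]
  -> period-2 cycle: step 7 state = step 5 state; never stabilizes
  -> state at step 30: (30-5) mod 2 = 1, same as step 6 -> [7 5 5]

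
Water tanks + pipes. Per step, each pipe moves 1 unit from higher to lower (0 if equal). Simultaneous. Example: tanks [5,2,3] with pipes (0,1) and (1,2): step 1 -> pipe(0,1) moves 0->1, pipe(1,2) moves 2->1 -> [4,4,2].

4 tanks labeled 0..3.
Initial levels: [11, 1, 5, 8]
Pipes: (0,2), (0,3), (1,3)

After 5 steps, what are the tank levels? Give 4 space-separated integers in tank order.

Answer: 7 6 7 5

Derivation:
Step 1: flows [0->2,0->3,3->1] -> levels [9 2 6 8]
Step 2: flows [0->2,0->3,3->1] -> levels [7 3 7 8]
Step 3: flows [0=2,3->0,3->1] -> levels [8 4 7 6]
Step 4: flows [0->2,0->3,3->1] -> levels [6 5 8 6]
Step 5: flows [2->0,0=3,3->1] -> levels [7 6 7 5]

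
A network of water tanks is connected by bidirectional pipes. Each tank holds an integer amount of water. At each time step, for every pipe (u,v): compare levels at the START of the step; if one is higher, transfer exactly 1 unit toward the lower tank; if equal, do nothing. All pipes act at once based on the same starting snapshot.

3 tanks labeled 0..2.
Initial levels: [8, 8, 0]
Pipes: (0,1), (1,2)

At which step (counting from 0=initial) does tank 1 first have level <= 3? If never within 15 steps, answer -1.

Answer: -1

Derivation:
Step 1: flows [0=1,1->2] -> levels [8 7 1]
Step 2: flows [0->1,1->2] -> levels [7 7 2]
Step 3: flows [0=1,1->2] -> levels [7 6 3]
Step 4: flows [0->1,1->2] -> levels [6 6 4]
Step 5: flows [0=1,1->2] -> levels [6 5 5]
Step 6: flows [0->1,1=2] -> levels [5 6 5]
Step 7: flows [1->0,1->2] -> levels [6 4 6]
Step 8: flows [0->1,2->1] -> levels [5 6 5]
  -> period-2 cycle (repeats step 6); tank 1 never drops to <=3
Tank 1 never reaches <=3 within 15 steps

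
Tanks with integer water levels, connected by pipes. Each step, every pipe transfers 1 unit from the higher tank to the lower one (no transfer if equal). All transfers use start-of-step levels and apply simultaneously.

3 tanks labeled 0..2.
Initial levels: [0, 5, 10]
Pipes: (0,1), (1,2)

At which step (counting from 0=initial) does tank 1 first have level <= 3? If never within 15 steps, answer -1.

Step 1: flows [1->0,2->1] -> levels [1 5 9]
Step 2: flows [1->0,2->1] -> levels [2 5 8]
Step 3: flows [1->0,2->1] -> levels [3 5 7]
Step 4: flows [1->0,2->1] -> levels [4 5 6]
Step 5: flows [1->0,2->1] -> levels [5 5 5]
Step 6: flows [0=1,1=2] -> levels [5 5 5]
  -> stable; tank 1 stays at 5 > 3
Tank 1 never reaches <=3 within 15 steps

Answer: -1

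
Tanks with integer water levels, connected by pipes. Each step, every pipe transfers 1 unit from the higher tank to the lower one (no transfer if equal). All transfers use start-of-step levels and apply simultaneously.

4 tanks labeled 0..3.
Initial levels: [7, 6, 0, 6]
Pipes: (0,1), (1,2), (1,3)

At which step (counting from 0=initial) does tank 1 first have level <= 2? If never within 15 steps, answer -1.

Answer: -1

Derivation:
Step 1: flows [0->1,1->2,1=3] -> levels [6 6 1 6]
Step 2: flows [0=1,1->2,1=3] -> levels [6 5 2 6]
Step 3: flows [0->1,1->2,3->1] -> levels [5 6 3 5]
Step 4: flows [1->0,1->2,1->3] -> levels [6 3 4 6]
Step 5: flows [0->1,2->1,3->1] -> levels [5 6 3 5]
  -> period-2 cycle (repeats step 3); tank 1 never drops to <=2
Tank 1 never reaches <=2 within 15 steps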